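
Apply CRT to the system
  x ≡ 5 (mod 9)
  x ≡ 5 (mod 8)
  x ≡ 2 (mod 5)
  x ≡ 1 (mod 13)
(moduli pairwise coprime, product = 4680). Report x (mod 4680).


Product of moduli M = 9 · 8 · 5 · 13 = 4680.
Merge one congruence at a time:
  Start: x ≡ 5 (mod 9).
  Combine with x ≡ 5 (mod 8); new modulus lcm = 72.
    Write x = 5 + 9·t and substitute into x ≡ 5 (mod 8): 9·t ≡ 5 − 5 = 0 (mod 8).
    Reduce coefficients mod 8: 1·t ≡ 0 (mod 8).
    So t ≡ 0 (mod 8).
    Then x = 5 + 9·0 = 5, valid modulo lcm(9, 8) = 72: x ≡ 5 (mod 72).
  Combine with x ≡ 2 (mod 5); new modulus lcm = 360.
    Write x = 5 + 72·t and substitute into x ≡ 2 (mod 5): 72·t ≡ 2 − 5 = -3 (mod 5).
    Reduce coefficients mod 5: 2·t ≡ 2 (mod 5).
    The inverse of 2 mod 5 is 3 (since 2·3 = 6 = 1·5 + 1), so t ≡ 3·2 = 6 ≡ 1 (mod 5).
    Then x = 5 + 72·1 = 77, valid modulo lcm(72, 5) = 360: x ≡ 77 (mod 360).
  Combine with x ≡ 1 (mod 13); new modulus lcm = 4680.
    Write x = 77 + 360·t and substitute into x ≡ 1 (mod 13): 360·t ≡ 1 − 77 = -76 (mod 13).
    Reduce coefficients mod 13: 9·t ≡ 2 (mod 13).
    The inverse of 9 mod 13 is 3 (since 9·3 = 27 = 2·13 + 1), so t ≡ 3·2 = 6 ≡ 6 (mod 13).
    Then x = 77 + 360·6 = 2237, valid modulo lcm(360, 13) = 4680: x ≡ 2237 (mod 4680).
Verify against each original: 2237 mod 9 = 5, 2237 mod 8 = 5, 2237 mod 5 = 2, 2237 mod 13 = 1.

x ≡ 2237 (mod 4680).


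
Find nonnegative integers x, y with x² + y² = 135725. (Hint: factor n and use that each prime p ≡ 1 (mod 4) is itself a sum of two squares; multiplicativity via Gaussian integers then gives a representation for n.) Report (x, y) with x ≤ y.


Step 1: Factor n = 135725 = 5^2 · 61 · 89.
Step 2: Check the mod-4 condition on each prime factor: 5 ≡ 1 (mod 4), exponent 2; 61 ≡ 1 (mod 4), exponent 1; 89 ≡ 1 (mod 4), exponent 1.
All primes ≡ 3 (mod 4) appear to even exponent (or don't appear), so by the two-squares theorem n IS expressible as a sum of two squares.
Step 3: Build a representation. Group n = k² · m with k = 5 and m = 61 · 89 = 5429 (a product of primes ≡ 1 (mod 4)); a representation of m scales to one of n via (k·x)² + (k·y)² = k²(x² + y²). Each prime p ≡ 1 (mod 4) is itself a sum of two squares; find a² by testing p − a² for a perfect square:
  61: 61 − 1² = 60, 61 − 2² = 57, 61 − 3² = 52, 61 − 4² = 45, 61 − 5² = 36 = 6² ⇒ 61 = 5² + 6².
  89: 89 − 1² = 88, 89 − 2² = 85, 89 − 3² = 80, 89 − 4² = 73, 89 − 5² = 64 = 8² ⇒ 89 = 5² + 8².
  Combine using the Brahmagupta–Fibonacci identity (a² + b²)(c² + d²) = (ac − bd)² + (ad + bc)² = (ac + bd)² + (ad − bc)²:
  61 · 89 = 5429: from (5² + 6²)(5² + 8²), take (5·5 − 6·8, 5·8 + 6·5) = (25 − 48, 40 + 30) = (-23, 70); dropping signs (only squares matter) gives (23, 70); check 23² + 70² = 529 + 4900 = 5429 ✓.
  Scale by k = 5: (5·23, 5·70) = (115, 350).
Step 4: Order so x ≤ y and verify: 115² + 350² = 13225 + 122500 = 135725 = n. ✓

n = 135725 = 115² + 350² (one valid representation with x ≤ y).


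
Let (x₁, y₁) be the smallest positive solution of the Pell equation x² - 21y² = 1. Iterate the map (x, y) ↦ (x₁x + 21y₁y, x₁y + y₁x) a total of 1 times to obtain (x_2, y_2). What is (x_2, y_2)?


Step 1: Find the fundamental solution (x₁, y₁) of x² - 21y² = 1.
  Expand √21 as a continued fraction. a₀ = ⌊√21⌋ = 4; iterate m_{k+1} = d_k·a_k − m_k, d_{k+1} = (21 − m_{k+1}²)/d_k, a_{k+1} = ⌊(a₀ + m_{k+1})/d_{k+1}⌋ (starting m₀ = 0, d₀ = 1), with convergents p_k = a_k·p_{k-1} + p_{k-2}, q_k = a_k·q_{k-1} + q_{k-2} (p₋₁ = 1, q₋₁ = 0):
  k = 0: a₀ = 4; p₀/q₀ = 4/1; p₀² − 21·q₀² = 16 − 21 = -5.
  k = 1: m = 4, d = 5, a = ⌊(4 + 4)/5⌋ = 1; p/q = (1·4 + 1)/(1·1 + 0) = 5/1; p² − 21·q² = 25 − 21 = 4.
  k = 2: m = 1, d = 4, a = ⌊(4 + 1)/4⌋ = 1; p/q = (1·5 + 4)/(1·1 + 1) = 9/2; p² − 21·q² = 81 − 84 = -3.
  k = 3: m = 3, d = 3, a = ⌊(4 + 3)/3⌋ = 2; p/q = (2·9 + 5)/(2·2 + 1) = 23/5; p² − 21·q² = 529 − 525 = 4.
  k = 4: m = 3, d = 4, a = ⌊(4 + 3)/4⌋ = 1; p/q = (1·23 + 9)/(1·5 + 2) = 32/7; p² − 21·q² = 1024 − 1029 = -5.
  k = 5: m = 1, d = 5, a = ⌊(4 + 1)/5⌋ = 1; p/q = (1·32 + 23)/(1·7 + 5) = 55/12; p² − 21·q² = 3025 − 3024 = 1.
  The first convergent with p² − 21·q² = 1 gives the fundamental solution (x₁, y₁) = (55, 12).
Step 2: Apply the recurrence (x_{n+1}, y_{n+1}) = (x₁x_n + 21y₁y_n, x₁y_n + y₁x_n) repeatedly.
  From (x_1, y_1) = (55, 12): x_2 = 55·55 + 21·12·12 = 6049; y_2 = 55·12 + 12·55 = 1320.
Step 3: Verify x_2² - 21·y_2² = 36590401 - 36590400 = 1 (should be 1). ✓

(x_1, y_1) = (55, 12); (x_2, y_2) = (6049, 1320).


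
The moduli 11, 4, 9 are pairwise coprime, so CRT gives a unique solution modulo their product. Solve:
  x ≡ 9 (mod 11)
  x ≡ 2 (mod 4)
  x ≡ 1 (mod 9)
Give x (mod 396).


Moduli 11, 4, 9 are pairwise coprime; by CRT there is a unique solution modulo M = 11 · 4 · 9 = 396.
Solve pairwise, accumulating the modulus:
  Start with x ≡ 9 (mod 11).
  Combine with x ≡ 2 (mod 4): since gcd(11, 4) = 1, we get a unique residue mod 44.
    Write x = 9 + 11·t and substitute into x ≡ 2 (mod 4): 11·t ≡ 2 − 9 = -7 (mod 4).
    Reduce coefficients mod 4: 3·t ≡ 1 (mod 4).
    The inverse of 3 mod 4 is 3 (since 3·3 = 9 = 2·4 + 1), so t ≡ 3·1 = 3 ≡ 3 (mod 4).
    Then x = 9 + 11·3 = 42, valid modulo lcm(11, 4) = 44: x ≡ 42 (mod 44).
  Combine with x ≡ 1 (mod 9): since gcd(44, 9) = 1, we get a unique residue mod 396.
    Write x = 42 + 44·t and substitute into x ≡ 1 (mod 9): 44·t ≡ 1 − 42 = -41 (mod 9).
    Reduce coefficients mod 9: 8·t ≡ 4 (mod 9).
    The inverse of 8 mod 9 is 8 (since 8·8 = 64 = 7·9 + 1), so t ≡ 8·4 = 32 ≡ 5 (mod 9).
    Then x = 42 + 44·5 = 262, valid modulo lcm(44, 9) = 396: x ≡ 262 (mod 396).
Verify: 262 mod 11 = 9 ✓, 262 mod 4 = 2 ✓, 262 mod 9 = 1 ✓.

x ≡ 262 (mod 396).


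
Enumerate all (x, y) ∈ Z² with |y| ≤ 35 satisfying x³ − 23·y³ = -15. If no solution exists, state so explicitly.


The equation is x³ - 23y³ = -15. For fixed y, x³ = 23·y³ − 15, so a solution requires the RHS to be a perfect cube.
Strategy: iterate y from -35 to 35, compute RHS = 23·y³ − 15, and check whether it is a (positive or negative) perfect cube.
Check small values of y:
  y = 0: RHS = -15 is not a perfect cube.
  y = 1: RHS = 8 = (2)³ ⇒ x = 2 works.
  y = -1: RHS = -38 is not a perfect cube.
  y = 2: RHS = 169 is not a perfect cube.
  y = -2: RHS = -199 is not a perfect cube.
  y = 3: RHS = 606 is not a perfect cube.
  y = -3: RHS = -636 is not a perfect cube.
Continuing the search up to |y| = 35 finds no further solutions beyond those listed.
Collected solutions: (2, 1).

Solutions (with |y| ≤ 35): (2, 1).


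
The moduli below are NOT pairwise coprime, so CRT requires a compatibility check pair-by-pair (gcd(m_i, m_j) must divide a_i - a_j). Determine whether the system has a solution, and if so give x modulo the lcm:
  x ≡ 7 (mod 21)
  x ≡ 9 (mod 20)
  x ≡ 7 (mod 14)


Moduli 21, 20, 14 are not pairwise coprime, so CRT works modulo lcm(m_i) when all pairwise compatibility conditions hold.
Pairwise compatibility: gcd(m_i, m_j) must divide a_i - a_j for every pair.
Merge one congruence at a time:
  Start: x ≡ 7 (mod 21).
  Combine with x ≡ 9 (mod 20): gcd(21, 20) = 1; 9 - 7 = 2, which IS divisible by 1, so compatible.
    Write x = 7 + 21·t and substitute into x ≡ 9 (mod 20): 21·t ≡ 9 − 7 = 2 (mod 20).
    Reduce coefficients mod 20: 1·t ≡ 2 (mod 20).
    So t ≡ 2 (mod 20).
    Then x = 7 + 21·2 = 49, valid modulo lcm(21, 20) = 420: x ≡ 49 (mod 420).
  Combine with x ≡ 7 (mod 14): gcd(420, 14) = 14; 7 - 49 = -42, which IS divisible by 14, so compatible.
    Write x = 49 + 420·t and substitute into x ≡ 7 (mod 14): 420·t ≡ 7 − 49 = -42 (mod 14).
    Divide the congruence (and modulus) by g = 14: 30·t ≡ -3 (mod 1).
    Modulo 1 every t works; take t = 0.
    Then x = 49 + 420·0 = 49, valid modulo lcm(420, 14) = 420: x ≡ 49 (mod 420).
Verify: 49 mod 21 = 7, 49 mod 20 = 9, 49 mod 14 = 7.

x ≡ 49 (mod 420).


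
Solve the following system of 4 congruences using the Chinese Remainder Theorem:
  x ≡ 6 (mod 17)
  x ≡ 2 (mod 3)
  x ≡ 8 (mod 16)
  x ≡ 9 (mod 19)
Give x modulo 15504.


Product of moduli M = 17 · 3 · 16 · 19 = 15504.
Merge one congruence at a time:
  Start: x ≡ 6 (mod 17).
  Combine with x ≡ 2 (mod 3); new modulus lcm = 51.
    Write x = 6 + 17·t and substitute into x ≡ 2 (mod 3): 17·t ≡ 2 − 6 = -4 (mod 3).
    Reduce coefficients mod 3: 2·t ≡ 2 (mod 3).
    The inverse of 2 mod 3 is 2 (since 2·2 = 4 = 1·3 + 1), so t ≡ 2·2 = 4 ≡ 1 (mod 3).
    Then x = 6 + 17·1 = 23, valid modulo lcm(17, 3) = 51: x ≡ 23 (mod 51).
  Combine with x ≡ 8 (mod 16); new modulus lcm = 816.
    Write x = 23 + 51·t and substitute into x ≡ 8 (mod 16): 51·t ≡ 8 − 23 = -15 (mod 16).
    Reduce coefficients mod 16: 3·t ≡ 1 (mod 16).
    The inverse of 3 mod 16 is 11 (since 3·11 = 33 = 2·16 + 1), so t ≡ 11·1 = 11 ≡ 11 (mod 16).
    Then x = 23 + 51·11 = 584, valid modulo lcm(51, 16) = 816: x ≡ 584 (mod 816).
  Combine with x ≡ 9 (mod 19); new modulus lcm = 15504.
    Write x = 584 + 816·t and substitute into x ≡ 9 (mod 19): 816·t ≡ 9 − 584 = -575 (mod 19).
    Reduce coefficients mod 19: 18·t ≡ 14 (mod 19).
    The inverse of 18 mod 19 is 18 (since 18·18 = 324 = 17·19 + 1), so t ≡ 18·14 = 252 ≡ 5 (mod 19).
    Then x = 584 + 816·5 = 4664, valid modulo lcm(816, 19) = 15504: x ≡ 4664 (mod 15504).
Verify against each original: 4664 mod 17 = 6, 4664 mod 3 = 2, 4664 mod 16 = 8, 4664 mod 19 = 9.

x ≡ 4664 (mod 15504).


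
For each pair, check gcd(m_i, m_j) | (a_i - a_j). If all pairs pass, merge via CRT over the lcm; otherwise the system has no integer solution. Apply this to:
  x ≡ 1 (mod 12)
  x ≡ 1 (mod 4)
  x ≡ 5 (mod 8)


Moduli 12, 4, 8 are not pairwise coprime, so CRT works modulo lcm(m_i) when all pairwise compatibility conditions hold.
Pairwise compatibility: gcd(m_i, m_j) must divide a_i - a_j for every pair.
Merge one congruence at a time:
  Start: x ≡ 1 (mod 12).
  Combine with x ≡ 1 (mod 4): gcd(12, 4) = 4; 1 - 1 = 0, which IS divisible by 4, so compatible.
    Write x = 1 + 12·t and substitute into x ≡ 1 (mod 4): 12·t ≡ 1 − 1 = 0 (mod 4).
    Divide the congruence (and modulus) by g = 4: 3·t ≡ 0 (mod 1).
    Modulo 1 every t works; take t = 0.
    Then x = 1 + 12·0 = 1, valid modulo lcm(12, 4) = 12: x ≡ 1 (mod 12).
  Combine with x ≡ 5 (mod 8): gcd(12, 8) = 4; 5 - 1 = 4, which IS divisible by 4, so compatible.
    Write x = 1 + 12·t and substitute into x ≡ 5 (mod 8): 12·t ≡ 5 − 1 = 4 (mod 8).
    Divide the congruence (and modulus) by g = 4: 3·t ≡ 1 (mod 2).
    Reduce coefficients mod 2: 1·t ≡ 1 (mod 2).
    So t ≡ 1 (mod 2).
    Then x = 1 + 12·1 = 13, valid modulo lcm(12, 8) = 24: x ≡ 13 (mod 24).
Verify: 13 mod 12 = 1, 13 mod 4 = 1, 13 mod 8 = 5.

x ≡ 13 (mod 24).


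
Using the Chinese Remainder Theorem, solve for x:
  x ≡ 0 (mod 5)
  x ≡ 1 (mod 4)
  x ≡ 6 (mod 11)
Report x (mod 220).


Moduli 5, 4, 11 are pairwise coprime; by CRT there is a unique solution modulo M = 5 · 4 · 11 = 220.
Solve pairwise, accumulating the modulus:
  Start with x ≡ 0 (mod 5).
  Combine with x ≡ 1 (mod 4): since gcd(5, 4) = 1, we get a unique residue mod 20.
    Write x = 0 + 5·t and substitute into x ≡ 1 (mod 4): 5·t ≡ 1 − 0 = 1 (mod 4).
    Reduce coefficients mod 4: 1·t ≡ 1 (mod 4).
    So t ≡ 1 (mod 4).
    Then x = 0 + 5·1 = 5, valid modulo lcm(5, 4) = 20: x ≡ 5 (mod 20).
  Combine with x ≡ 6 (mod 11): since gcd(20, 11) = 1, we get a unique residue mod 220.
    Write x = 5 + 20·t and substitute into x ≡ 6 (mod 11): 20·t ≡ 6 − 5 = 1 (mod 11).
    Reduce coefficients mod 11: 9·t ≡ 1 (mod 11).
    The inverse of 9 mod 11 is 5 (since 9·5 = 45 = 4·11 + 1), so t ≡ 5·1 = 5 ≡ 5 (mod 11).
    Then x = 5 + 20·5 = 105, valid modulo lcm(20, 11) = 220: x ≡ 105 (mod 220).
Verify: 105 mod 5 = 0 ✓, 105 mod 4 = 1 ✓, 105 mod 11 = 6 ✓.

x ≡ 105 (mod 220).


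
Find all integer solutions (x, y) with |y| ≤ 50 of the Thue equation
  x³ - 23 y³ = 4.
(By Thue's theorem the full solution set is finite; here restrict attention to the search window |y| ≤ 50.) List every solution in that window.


The equation is x³ - 23y³ = 4. For fixed y, x³ = 23·y³ + 4, so a solution requires the RHS to be a perfect cube.
Strategy: iterate y from -50 to 50, compute RHS = 23·y³ + 4, and check whether it is a (positive or negative) perfect cube.
Check small values of y:
  y = 0: RHS = 4 is not a perfect cube.
  y = 1: RHS = 27 = (3)³ ⇒ x = 3 works.
  y = -1: RHS = -19 is not a perfect cube.
  y = 2: RHS = 188 is not a perfect cube.
  y = -2: RHS = -180 is not a perfect cube.
  y = 3: RHS = 625 is not a perfect cube.
  y = -3: RHS = -617 is not a perfect cube.
Continuing the search up to |y| = 50 finds no further solutions beyond those listed.
Collected solutions: (3, 1).

Solutions (with |y| ≤ 50): (3, 1).


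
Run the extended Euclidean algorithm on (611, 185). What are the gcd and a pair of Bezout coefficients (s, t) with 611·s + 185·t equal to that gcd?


Euclidean algorithm on (611, 185) — divide until remainder is 0:
  611 = 3 · 185 + 56
  185 = 3 · 56 + 17
  56 = 3 · 17 + 5
  17 = 3 · 5 + 2
  5 = 2 · 2 + 1
  2 = 2 · 1 + 0
gcd(611, 185) = 1.
Track Bezout coefficients alongside the remainders: start with r₀ = 611 = a·1 + b·0 (s = 1, t = 0) and r₁ = 185 = a·0 + b·1 (s = 0, t = 1); each new remainder r_{k+1} = r_{k-1} − q_k·r_k inherits s_{k+1} = s_{k-1} − q_k·s_k, t_{k+1} = t_{k-1} − q_k·t_k, so r_k = a·s_k + b·t_k at every step:
  q = 3: r = 56, s = 1 − 3·0 = 1, t = 0 − 3·1 = -3  (check: 611·1 + 185·(-3) = 56)
  q = 3: r = 17, s = 0 − 3·1 = -3, t = 1 − 3·(-3) = 10  (check: 611·(-3) + 185·10 = 17)
  q = 3: r = 5, s = 1 − 3·(-3) = 10, t = -3 − 3·10 = -33  (check: 611·10 + 185·(-33) = 5)
  q = 3: r = 2, s = -3 − 3·10 = -33, t = 10 − 3·(-33) = 109  (check: 611·(-33) + 185·109 = 2)
  q = 2: r = 1, s = 10 − 2·(-33) = 76, t = -33 − 2·109 = -251  (check: 611·76 + 185·(-251) = 1)
The row with r = 1 (the gcd) gives the Bezout coefficients s = 76, t = -251.
Result: 611 · (76) + 185 · (-251) = 1.

gcd(611, 185) = 1; s = 76, t = -251 (check: 611·76 + 185·(-251) = 1).


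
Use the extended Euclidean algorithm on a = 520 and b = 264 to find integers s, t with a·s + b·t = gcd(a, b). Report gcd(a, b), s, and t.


Euclidean algorithm on (520, 264) — divide until remainder is 0:
  520 = 1 · 264 + 256
  264 = 1 · 256 + 8
  256 = 32 · 8 + 0
gcd(520, 264) = 8.
Track Bezout coefficients alongside the remainders: start with r₀ = 520 = a·1 + b·0 (s = 1, t = 0) and r₁ = 264 = a·0 + b·1 (s = 0, t = 1); each new remainder r_{k+1} = r_{k-1} − q_k·r_k inherits s_{k+1} = s_{k-1} − q_k·s_k, t_{k+1} = t_{k-1} − q_k·t_k, so r_k = a·s_k + b·t_k at every step:
  q = 1: r = 256, s = 1 − 1·0 = 1, t = 0 − 1·1 = -1  (check: 520·1 + 264·(-1) = 256)
  q = 1: r = 8, s = 0 − 1·1 = -1, t = 1 − 1·(-1) = 2  (check: 520·(-1) + 264·2 = 8)
The row with r = 8 (the gcd) gives the Bezout coefficients s = -1, t = 2.
Result: 520 · (-1) + 264 · (2) = 8.

gcd(520, 264) = 8; s = -1, t = 2 (check: 520·(-1) + 264·2 = 8).


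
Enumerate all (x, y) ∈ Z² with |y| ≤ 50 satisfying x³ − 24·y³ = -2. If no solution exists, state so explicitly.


The equation is x³ - 24y³ = -2. For fixed y, x³ = 24·y³ − 2, so a solution requires the RHS to be a perfect cube.
Strategy: iterate y from -50 to 50, compute RHS = 24·y³ − 2, and check whether it is a (positive or negative) perfect cube.
Check small values of y:
  y = 0: RHS = -2 is not a perfect cube.
  y = 1: RHS = 22 is not a perfect cube.
  y = -1: RHS = -26 is not a perfect cube.
  y = 2: RHS = 190 is not a perfect cube.
  y = -2: RHS = -194 is not a perfect cube.
  y = 3: RHS = 646 is not a perfect cube.
  y = -3: RHS = -650 is not a perfect cube.
Continuing the search up to |y| = 50 finds no solutions either.
No (x, y) in the scanned range satisfies the equation.

No integer solutions with |y| ≤ 50.


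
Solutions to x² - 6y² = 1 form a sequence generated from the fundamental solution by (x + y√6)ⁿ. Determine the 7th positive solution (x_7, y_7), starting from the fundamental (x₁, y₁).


Step 1: Find the fundamental solution (x₁, y₁) of x² - 6y² = 1.
  Expand √6 as a continued fraction. a₀ = ⌊√6⌋ = 2; iterate m_{k+1} = d_k·a_k − m_k, d_{k+1} = (6 − m_{k+1}²)/d_k, a_{k+1} = ⌊(a₀ + m_{k+1})/d_{k+1}⌋ (starting m₀ = 0, d₀ = 1), with convergents p_k = a_k·p_{k-1} + p_{k-2}, q_k = a_k·q_{k-1} + q_{k-2} (p₋₁ = 1, q₋₁ = 0):
  k = 0: a₀ = 2; p₀/q₀ = 2/1; p₀² − 6·q₀² = 4 − 6 = -2.
  k = 1: m = 2, d = 2, a = ⌊(2 + 2)/2⌋ = 2; p/q = (2·2 + 1)/(2·1 + 0) = 5/2; p² − 6·q² = 25 − 24 = 1.
  The first convergent with p² − 6·q² = 1 gives the fundamental solution (x₁, y₁) = (5, 2).
Step 2: Apply the recurrence (x_{n+1}, y_{n+1}) = (x₁x_n + 6y₁y_n, x₁y_n + y₁x_n) repeatedly.
  From (x_1, y_1) = (5, 2): x_2 = 5·5 + 6·2·2 = 49; y_2 = 5·2 + 2·5 = 20.
  From (x_2, y_2) = (49, 20): x_3 = 5·49 + 6·2·20 = 485; y_3 = 5·20 + 2·49 = 198.
  From (x_3, y_3) = (485, 198): x_4 = 5·485 + 6·2·198 = 4801; y_4 = 5·198 + 2·485 = 1960.
  From (x_4, y_4) = (4801, 1960): x_5 = 5·4801 + 6·2·1960 = 47525; y_5 = 5·1960 + 2·4801 = 19402.
  From (x_5, y_5) = (47525, 19402): x_6 = 5·47525 + 6·2·19402 = 470449; y_6 = 5·19402 + 2·47525 = 192060.
  From (x_6, y_6) = (470449, 192060): x_7 = 5·470449 + 6·2·192060 = 4656965; y_7 = 5·192060 + 2·470449 = 1901198.
Step 3: Verify x_7² - 6·y_7² = 21687323011225 - 21687323011224 = 1 (should be 1). ✓

(x_1, y_1) = (5, 2); (x_7, y_7) = (4656965, 1901198).


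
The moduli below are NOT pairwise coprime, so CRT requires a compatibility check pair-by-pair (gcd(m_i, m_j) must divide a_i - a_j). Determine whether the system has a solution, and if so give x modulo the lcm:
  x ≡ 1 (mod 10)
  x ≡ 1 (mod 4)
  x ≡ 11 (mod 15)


Moduli 10, 4, 15 are not pairwise coprime, so CRT works modulo lcm(m_i) when all pairwise compatibility conditions hold.
Pairwise compatibility: gcd(m_i, m_j) must divide a_i - a_j for every pair.
Merge one congruence at a time:
  Start: x ≡ 1 (mod 10).
  Combine with x ≡ 1 (mod 4): gcd(10, 4) = 2; 1 - 1 = 0, which IS divisible by 2, so compatible.
    Write x = 1 + 10·t and substitute into x ≡ 1 (mod 4): 10·t ≡ 1 − 1 = 0 (mod 4).
    Divide the congruence (and modulus) by g = 2: 5·t ≡ 0 (mod 2).
    Reduce coefficients mod 2: 1·t ≡ 0 (mod 2).
    So t ≡ 0 (mod 2).
    Then x = 1 + 10·0 = 1, valid modulo lcm(10, 4) = 20: x ≡ 1 (mod 20).
  Combine with x ≡ 11 (mod 15): gcd(20, 15) = 5; 11 - 1 = 10, which IS divisible by 5, so compatible.
    Write x = 1 + 20·t and substitute into x ≡ 11 (mod 15): 20·t ≡ 11 − 1 = 10 (mod 15).
    Divide the congruence (and modulus) by g = 5: 4·t ≡ 2 (mod 3).
    Reduce coefficients mod 3: 1·t ≡ 2 (mod 3).
    So t ≡ 2 (mod 3).
    Then x = 1 + 20·2 = 41, valid modulo lcm(20, 15) = 60: x ≡ 41 (mod 60).
Verify: 41 mod 10 = 1, 41 mod 4 = 1, 41 mod 15 = 11.

x ≡ 41 (mod 60).


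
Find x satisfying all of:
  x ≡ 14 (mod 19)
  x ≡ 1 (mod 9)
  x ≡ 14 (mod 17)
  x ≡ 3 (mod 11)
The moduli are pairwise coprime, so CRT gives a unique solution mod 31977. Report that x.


Product of moduli M = 19 · 9 · 17 · 11 = 31977.
Merge one congruence at a time:
  Start: x ≡ 14 (mod 19).
  Combine with x ≡ 1 (mod 9); new modulus lcm = 171.
    Write x = 14 + 19·t and substitute into x ≡ 1 (mod 9): 19·t ≡ 1 − 14 = -13 (mod 9).
    Reduce coefficients mod 9: 1·t ≡ 5 (mod 9).
    So t ≡ 5 (mod 9).
    Then x = 14 + 19·5 = 109, valid modulo lcm(19, 9) = 171: x ≡ 109 (mod 171).
  Combine with x ≡ 14 (mod 17); new modulus lcm = 2907.
    Write x = 109 + 171·t and substitute into x ≡ 14 (mod 17): 171·t ≡ 14 − 109 = -95 (mod 17).
    Reduce coefficients mod 17: 1·t ≡ 7 (mod 17).
    So t ≡ 7 (mod 17).
    Then x = 109 + 171·7 = 1306, valid modulo lcm(171, 17) = 2907: x ≡ 1306 (mod 2907).
  Combine with x ≡ 3 (mod 11); new modulus lcm = 31977.
    Write x = 1306 + 2907·t and substitute into x ≡ 3 (mod 11): 2907·t ≡ 3 − 1306 = -1303 (mod 11).
    Reduce coefficients mod 11: 3·t ≡ 6 (mod 11).
    The inverse of 3 mod 11 is 4 (since 3·4 = 12 = 1·11 + 1), so t ≡ 4·6 = 24 ≡ 2 (mod 11).
    Then x = 1306 + 2907·2 = 7120, valid modulo lcm(2907, 11) = 31977: x ≡ 7120 (mod 31977).
Verify against each original: 7120 mod 19 = 14, 7120 mod 9 = 1, 7120 mod 17 = 14, 7120 mod 11 = 3.

x ≡ 7120 (mod 31977).


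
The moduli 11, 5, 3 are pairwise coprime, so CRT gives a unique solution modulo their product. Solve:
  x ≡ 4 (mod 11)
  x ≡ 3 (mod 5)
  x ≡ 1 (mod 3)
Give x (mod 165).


Moduli 11, 5, 3 are pairwise coprime; by CRT there is a unique solution modulo M = 11 · 5 · 3 = 165.
Solve pairwise, accumulating the modulus:
  Start with x ≡ 4 (mod 11).
  Combine with x ≡ 3 (mod 5): since gcd(11, 5) = 1, we get a unique residue mod 55.
    Write x = 4 + 11·t and substitute into x ≡ 3 (mod 5): 11·t ≡ 3 − 4 = -1 (mod 5).
    Reduce coefficients mod 5: 1·t ≡ 4 (mod 5).
    So t ≡ 4 (mod 5).
    Then x = 4 + 11·4 = 48, valid modulo lcm(11, 5) = 55: x ≡ 48 (mod 55).
  Combine with x ≡ 1 (mod 3): since gcd(55, 3) = 1, we get a unique residue mod 165.
    Write x = 48 + 55·t and substitute into x ≡ 1 (mod 3): 55·t ≡ 1 − 48 = -47 (mod 3).
    Reduce coefficients mod 3: 1·t ≡ 1 (mod 3).
    So t ≡ 1 (mod 3).
    Then x = 48 + 55·1 = 103, valid modulo lcm(55, 3) = 165: x ≡ 103 (mod 165).
Verify: 103 mod 11 = 4 ✓, 103 mod 5 = 3 ✓, 103 mod 3 = 1 ✓.

x ≡ 103 (mod 165).


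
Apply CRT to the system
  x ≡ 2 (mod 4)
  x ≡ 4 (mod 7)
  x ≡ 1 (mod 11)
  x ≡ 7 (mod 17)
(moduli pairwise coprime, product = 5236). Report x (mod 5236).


Product of moduli M = 4 · 7 · 11 · 17 = 5236.
Merge one congruence at a time:
  Start: x ≡ 2 (mod 4).
  Combine with x ≡ 4 (mod 7); new modulus lcm = 28.
    Write x = 2 + 4·t and substitute into x ≡ 4 (mod 7): 4·t ≡ 4 − 2 = 2 (mod 7).
    The inverse of 4 mod 7 is 2 (since 4·2 = 8 = 1·7 + 1), so t ≡ 2·2 = 4 ≡ 4 (mod 7).
    Then x = 2 + 4·4 = 18, valid modulo lcm(4, 7) = 28: x ≡ 18 (mod 28).
  Combine with x ≡ 1 (mod 11); new modulus lcm = 308.
    Write x = 18 + 28·t and substitute into x ≡ 1 (mod 11): 28·t ≡ 1 − 18 = -17 (mod 11).
    Reduce coefficients mod 11: 6·t ≡ 5 (mod 11).
    The inverse of 6 mod 11 is 2 (since 6·2 = 12 = 1·11 + 1), so t ≡ 2·5 = 10 ≡ 10 (mod 11).
    Then x = 18 + 28·10 = 298, valid modulo lcm(28, 11) = 308: x ≡ 298 (mod 308).
  Combine with x ≡ 7 (mod 17); new modulus lcm = 5236.
    Write x = 298 + 308·t and substitute into x ≡ 7 (mod 17): 308·t ≡ 7 − 298 = -291 (mod 17).
    Reduce coefficients mod 17: 2·t ≡ 15 (mod 17).
    The inverse of 2 mod 17 is 9 (since 2·9 = 18 = 1·17 + 1), so t ≡ 9·15 = 135 ≡ 16 (mod 17).
    Then x = 298 + 308·16 = 5226, valid modulo lcm(308, 17) = 5236: x ≡ 5226 (mod 5236).
Verify against each original: 5226 mod 4 = 2, 5226 mod 7 = 4, 5226 mod 11 = 1, 5226 mod 17 = 7.

x ≡ 5226 (mod 5236).


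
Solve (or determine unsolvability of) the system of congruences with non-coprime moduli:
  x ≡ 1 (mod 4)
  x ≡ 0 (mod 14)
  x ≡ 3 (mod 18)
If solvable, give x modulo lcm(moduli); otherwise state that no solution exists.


Moduli 4, 14, 18 are not pairwise coprime, so CRT works modulo lcm(m_i) when all pairwise compatibility conditions hold.
Pairwise compatibility: gcd(m_i, m_j) must divide a_i - a_j for every pair.
Merge one congruence at a time:
  Start: x ≡ 1 (mod 4).
  Combine with x ≡ 0 (mod 14): gcd(4, 14) = 2, and 0 - 1 = -1 is NOT divisible by 2.
    ⇒ system is inconsistent (no integer solution).

No solution (the system is inconsistent).


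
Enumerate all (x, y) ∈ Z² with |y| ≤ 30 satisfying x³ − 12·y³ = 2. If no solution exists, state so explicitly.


The equation is x³ - 12y³ = 2. For fixed y, x³ = 12·y³ + 2, so a solution requires the RHS to be a perfect cube.
Strategy: iterate y from -30 to 30, compute RHS = 12·y³ + 2, and check whether it is a (positive or negative) perfect cube.
Check small values of y:
  y = 0: RHS = 2 is not a perfect cube.
  y = 1: RHS = 14 is not a perfect cube.
  y = -1: RHS = -10 is not a perfect cube.
  y = 2: RHS = 98 is not a perfect cube.
  y = -2: RHS = -94 is not a perfect cube.
  y = 3: RHS = 326 is not a perfect cube.
  y = -3: RHS = -322 is not a perfect cube.
Continuing the search up to |y| = 30 finds no solutions either.
No (x, y) in the scanned range satisfies the equation.

No integer solutions with |y| ≤ 30.


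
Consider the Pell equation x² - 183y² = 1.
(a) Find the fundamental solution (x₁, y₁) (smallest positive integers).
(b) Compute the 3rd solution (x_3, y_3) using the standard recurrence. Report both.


Step 1: Find the fundamental solution (x₁, y₁) of x² - 183y² = 1.
  Expand √183 as a continued fraction. a₀ = ⌊√183⌋ = 13; iterate m_{k+1} = d_k·a_k − m_k, d_{k+1} = (183 − m_{k+1}²)/d_k, a_{k+1} = ⌊(a₀ + m_{k+1})/d_{k+1}⌋ (starting m₀ = 0, d₀ = 1), with convergents p_k = a_k·p_{k-1} + p_{k-2}, q_k = a_k·q_{k-1} + q_{k-2} (p₋₁ = 1, q₋₁ = 0):
  k = 0: a₀ = 13; p₀/q₀ = 13/1; p₀² − 183·q₀² = 169 − 183 = -14.
  k = 1: m = 13, d = 14, a = ⌊(13 + 13)/14⌋ = 1; p/q = (1·13 + 1)/(1·1 + 0) = 14/1; p² − 183·q² = 196 − 183 = 13.
  k = 2: m = 1, d = 13, a = ⌊(13 + 1)/13⌋ = 1; p/q = (1·14 + 13)/(1·1 + 1) = 27/2; p² − 183·q² = 729 − 732 = -3.
  k = 3: m = 12, d = 3, a = ⌊(13 + 12)/3⌋ = 8; p/q = (8·27 + 14)/(8·2 + 1) = 230/17; p² − 183·q² = 52900 − 52887 = 13.
  k = 4: m = 12, d = 13, a = ⌊(13 + 12)/13⌋ = 1; p/q = (1·230 + 27)/(1·17 + 2) = 257/19; p² − 183·q² = 66049 − 66063 = -14.
  k = 5: m = 1, d = 14, a = ⌊(13 + 1)/14⌋ = 1; p/q = (1·257 + 230)/(1·19 + 17) = 487/36; p² − 183·q² = 237169 − 237168 = 1.
  The first convergent with p² − 183·q² = 1 gives the fundamental solution (x₁, y₁) = (487, 36).
Step 2: Apply the recurrence (x_{n+1}, y_{n+1}) = (x₁x_n + 183y₁y_n, x₁y_n + y₁x_n) repeatedly.
  From (x_1, y_1) = (487, 36): x_2 = 487·487 + 183·36·36 = 474337; y_2 = 487·36 + 36·487 = 35064.
  From (x_2, y_2) = (474337, 35064): x_3 = 487·474337 + 183·36·35064 = 462003751; y_3 = 487·35064 + 36·474337 = 34152300.
Step 3: Verify x_3² - 183·y_3² = 213447465938070001 - 213447465938070000 = 1 (should be 1). ✓

(x_1, y_1) = (487, 36); (x_3, y_3) = (462003751, 34152300).


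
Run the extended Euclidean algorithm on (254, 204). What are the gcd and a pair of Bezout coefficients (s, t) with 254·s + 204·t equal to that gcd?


Euclidean algorithm on (254, 204) — divide until remainder is 0:
  254 = 1 · 204 + 50
  204 = 4 · 50 + 4
  50 = 12 · 4 + 2
  4 = 2 · 2 + 0
gcd(254, 204) = 2.
Track Bezout coefficients alongside the remainders: start with r₀ = 254 = a·1 + b·0 (s = 1, t = 0) and r₁ = 204 = a·0 + b·1 (s = 0, t = 1); each new remainder r_{k+1} = r_{k-1} − q_k·r_k inherits s_{k+1} = s_{k-1} − q_k·s_k, t_{k+1} = t_{k-1} − q_k·t_k, so r_k = a·s_k + b·t_k at every step:
  q = 1: r = 50, s = 1 − 1·0 = 1, t = 0 − 1·1 = -1  (check: 254·1 + 204·(-1) = 50)
  q = 4: r = 4, s = 0 − 4·1 = -4, t = 1 − 4·(-1) = 5  (check: 254·(-4) + 204·5 = 4)
  q = 12: r = 2, s = 1 − 12·(-4) = 49, t = -1 − 12·5 = -61  (check: 254·49 + 204·(-61) = 2)
The row with r = 2 (the gcd) gives the Bezout coefficients s = 49, t = -61.
Result: 254 · (49) + 204 · (-61) = 2.

gcd(254, 204) = 2; s = 49, t = -61 (check: 254·49 + 204·(-61) = 2).


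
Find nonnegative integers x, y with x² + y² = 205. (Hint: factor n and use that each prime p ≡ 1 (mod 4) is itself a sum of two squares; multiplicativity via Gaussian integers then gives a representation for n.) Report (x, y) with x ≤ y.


Step 1: Factor n = 205 = 5 · 41.
Step 2: Check the mod-4 condition on each prime factor: 5 ≡ 1 (mod 4), exponent 1; 41 ≡ 1 (mod 4), exponent 1.
All primes ≡ 3 (mod 4) appear to even exponent (or don't appear), so by the two-squares theorem n IS expressible as a sum of two squares.
Step 3: Build a representation. Here n = 5 · 41 is a product of primes ≡ 1 (mod 4). Each prime p ≡ 1 (mod 4) is itself a sum of two squares; find a² by testing p − a² for a perfect square:
  5: 5 − 1² = 4 = 2² ⇒ 5 = 1² + 2².
  41: 41 − 1² = 40, 41 − 2² = 37, 41 − 3² = 32, 41 − 4² = 25 = 5² ⇒ 41 = 4² + 5².
  Combine using the Brahmagupta–Fibonacci identity (a² + b²)(c² + d²) = (ac − bd)² + (ad + bc)² = (ac + bd)² + (ad − bc)²:
  5 · 41 = 205: from (1² + 2²)(4² + 5²), take (1·4 − 2·5, 1·5 + 2·4) = (4 − 10, 5 + 8) = (-6, 13); dropping signs (only squares matter) gives (6, 13); check 6² + 13² = 36 + 169 = 205 ✓.
Step 4: Order so x ≤ y and verify: 6² + 13² = 36 + 169 = 205 = n. ✓

n = 205 = 6² + 13² (one valid representation with x ≤ y).


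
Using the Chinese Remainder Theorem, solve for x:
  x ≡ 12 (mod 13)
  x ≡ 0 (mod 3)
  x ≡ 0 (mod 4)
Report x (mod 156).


Moduli 13, 3, 4 are pairwise coprime; by CRT there is a unique solution modulo M = 13 · 3 · 4 = 156.
Solve pairwise, accumulating the modulus:
  Start with x ≡ 12 (mod 13).
  Combine with x ≡ 0 (mod 3): since gcd(13, 3) = 1, we get a unique residue mod 39.
    Write x = 12 + 13·t and substitute into x ≡ 0 (mod 3): 13·t ≡ 0 − 12 = -12 (mod 3).
    Reduce coefficients mod 3: 1·t ≡ 0 (mod 3).
    So t ≡ 0 (mod 3).
    Then x = 12 + 13·0 = 12, valid modulo lcm(13, 3) = 39: x ≡ 12 (mod 39).
  Combine with x ≡ 0 (mod 4): since gcd(39, 4) = 1, we get a unique residue mod 156.
    Write x = 12 + 39·t and substitute into x ≡ 0 (mod 4): 39·t ≡ 0 − 12 = -12 (mod 4).
    Reduce coefficients mod 4: 3·t ≡ 0 (mod 4).
    The inverse of 3 mod 4 is 3 (since 3·3 = 9 = 2·4 + 1), so t ≡ 3·0 = 0 ≡ 0 (mod 4).
    Then x = 12 + 39·0 = 12, valid modulo lcm(39, 4) = 156: x ≡ 12 (mod 156).
Verify: 12 mod 13 = 12 ✓, 12 mod 3 = 0 ✓, 12 mod 4 = 0 ✓.

x ≡ 12 (mod 156).


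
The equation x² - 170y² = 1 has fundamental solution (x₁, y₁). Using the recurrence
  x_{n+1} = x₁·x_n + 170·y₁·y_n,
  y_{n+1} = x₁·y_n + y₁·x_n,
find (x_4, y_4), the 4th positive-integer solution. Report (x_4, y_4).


Step 1: Find the fundamental solution (x₁, y₁) of x² - 170y² = 1.
  Expand √170 as a continued fraction. a₀ = ⌊√170⌋ = 13; iterate m_{k+1} = d_k·a_k − m_k, d_{k+1} = (170 − m_{k+1}²)/d_k, a_{k+1} = ⌊(a₀ + m_{k+1})/d_{k+1}⌋ (starting m₀ = 0, d₀ = 1), with convergents p_k = a_k·p_{k-1} + p_{k-2}, q_k = a_k·q_{k-1} + q_{k-2} (p₋₁ = 1, q₋₁ = 0):
  k = 0: a₀ = 13; p₀/q₀ = 13/1; p₀² − 170·q₀² = 169 − 170 = -1.
  k = 1: m = 13, d = 1, a = ⌊(13 + 13)/1⌋ = 26; p/q = (26·13 + 1)/(26·1 + 0) = 339/26; p² − 170·q² = 114921 − 114920 = 1.
  The first convergent with p² − 170·q² = 1 gives the fundamental solution (x₁, y₁) = (339, 26).
Step 2: Apply the recurrence (x_{n+1}, y_{n+1}) = (x₁x_n + 170y₁y_n, x₁y_n + y₁x_n) repeatedly.
  From (x_1, y_1) = (339, 26): x_2 = 339·339 + 170·26·26 = 229841; y_2 = 339·26 + 26·339 = 17628.
  From (x_2, y_2) = (229841, 17628): x_3 = 339·229841 + 170·26·17628 = 155831859; y_3 = 339·17628 + 26·229841 = 11951758.
  From (x_3, y_3) = (155831859, 11951758): x_4 = 339·155831859 + 170·26·11951758 = 105653770561; y_4 = 339·11951758 + 26·155831859 = 8103274296.
Step 3: Verify x_4² - 170·y_4² = 11162719233756430254721 - 11162719233756430254720 = 1 (should be 1). ✓

(x_1, y_1) = (339, 26); (x_4, y_4) = (105653770561, 8103274296).


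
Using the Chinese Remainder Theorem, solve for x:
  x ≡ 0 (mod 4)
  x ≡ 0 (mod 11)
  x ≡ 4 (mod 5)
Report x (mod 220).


Moduli 4, 11, 5 are pairwise coprime; by CRT there is a unique solution modulo M = 4 · 11 · 5 = 220.
Solve pairwise, accumulating the modulus:
  Start with x ≡ 0 (mod 4).
  Combine with x ≡ 0 (mod 11): since gcd(4, 11) = 1, we get a unique residue mod 44.
    Write x = 0 + 4·t and substitute into x ≡ 0 (mod 11): 4·t ≡ 0 − 0 = 0 (mod 11).
    The inverse of 4 mod 11 is 3 (since 4·3 = 12 = 1·11 + 1), so t ≡ 3·0 = 0 ≡ 0 (mod 11).
    Then x = 0 + 4·0 = 0, valid modulo lcm(4, 11) = 44: x ≡ 0 (mod 44).
  Combine with x ≡ 4 (mod 5): since gcd(44, 5) = 1, we get a unique residue mod 220.
    Write x = 0 + 44·t and substitute into x ≡ 4 (mod 5): 44·t ≡ 4 − 0 = 4 (mod 5).
    Reduce coefficients mod 5: 4·t ≡ 4 (mod 5).
    The inverse of 4 mod 5 is 4 (since 4·4 = 16 = 3·5 + 1), so t ≡ 4·4 = 16 ≡ 1 (mod 5).
    Then x = 0 + 44·1 = 44, valid modulo lcm(44, 5) = 220: x ≡ 44 (mod 220).
Verify: 44 mod 4 = 0 ✓, 44 mod 11 = 0 ✓, 44 mod 5 = 4 ✓.

x ≡ 44 (mod 220).


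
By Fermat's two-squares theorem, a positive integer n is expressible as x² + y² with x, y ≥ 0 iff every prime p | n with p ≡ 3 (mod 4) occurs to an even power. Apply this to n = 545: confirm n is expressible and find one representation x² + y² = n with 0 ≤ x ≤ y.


Step 1: Factor n = 545 = 5 · 109.
Step 2: Check the mod-4 condition on each prime factor: 5 ≡ 1 (mod 4), exponent 1; 109 ≡ 1 (mod 4), exponent 1.
All primes ≡ 3 (mod 4) appear to even exponent (or don't appear), so by the two-squares theorem n IS expressible as a sum of two squares.
Step 3: Build a representation. Here n = 5 · 109 is a product of primes ≡ 1 (mod 4). Each prime p ≡ 1 (mod 4) is itself a sum of two squares; find a² by testing p − a² for a perfect square:
  5: 5 − 1² = 4 = 2² ⇒ 5 = 1² + 2².
  109: 109 − 1² = 108, 109 − 2² = 105, 109 − 3² = 100 = 10² ⇒ 109 = 3² + 10².
  Combine using the Brahmagupta–Fibonacci identity (a² + b²)(c² + d²) = (ac − bd)² + (ad + bc)² = (ac + bd)² + (ad − bc)²:
  5 · 109 = 545: from (1² + 2²)(3² + 10²), take (1·3 − 2·10, 1·10 + 2·3) = (3 − 20, 10 + 6) = (-17, 16); dropping signs (only squares matter) gives (17, 16); check 17² + 16² = 289 + 256 = 545 ✓.
Step 4: Order so x ≤ y and verify: 16² + 17² = 256 + 289 = 545 = n. ✓

n = 545 = 16² + 17² (one valid representation with x ≤ y).


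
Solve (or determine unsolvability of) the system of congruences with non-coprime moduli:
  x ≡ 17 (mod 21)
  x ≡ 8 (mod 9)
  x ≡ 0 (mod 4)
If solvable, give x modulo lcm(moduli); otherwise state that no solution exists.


Moduli 21, 9, 4 are not pairwise coprime, so CRT works modulo lcm(m_i) when all pairwise compatibility conditions hold.
Pairwise compatibility: gcd(m_i, m_j) must divide a_i - a_j for every pair.
Merge one congruence at a time:
  Start: x ≡ 17 (mod 21).
  Combine with x ≡ 8 (mod 9): gcd(21, 9) = 3; 8 - 17 = -9, which IS divisible by 3, so compatible.
    Write x = 17 + 21·t and substitute into x ≡ 8 (mod 9): 21·t ≡ 8 − 17 = -9 (mod 9).
    Divide the congruence (and modulus) by g = 3: 7·t ≡ -3 (mod 3).
    Reduce coefficients mod 3: 1·t ≡ 0 (mod 3).
    So t ≡ 0 (mod 3).
    Then x = 17 + 21·0 = 17, valid modulo lcm(21, 9) = 63: x ≡ 17 (mod 63).
  Combine with x ≡ 0 (mod 4): gcd(63, 4) = 1; 0 - 17 = -17, which IS divisible by 1, so compatible.
    Write x = 17 + 63·t and substitute into x ≡ 0 (mod 4): 63·t ≡ 0 − 17 = -17 (mod 4).
    Reduce coefficients mod 4: 3·t ≡ 3 (mod 4).
    The inverse of 3 mod 4 is 3 (since 3·3 = 9 = 2·4 + 1), so t ≡ 3·3 = 9 ≡ 1 (mod 4).
    Then x = 17 + 63·1 = 80, valid modulo lcm(63, 4) = 252: x ≡ 80 (mod 252).
Verify: 80 mod 21 = 17, 80 mod 9 = 8, 80 mod 4 = 0.

x ≡ 80 (mod 252).


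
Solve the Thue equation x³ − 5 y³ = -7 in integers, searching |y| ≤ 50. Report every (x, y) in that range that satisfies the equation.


The equation is x³ - 5y³ = -7. For fixed y, x³ = 5·y³ − 7, so a solution requires the RHS to be a perfect cube.
Strategy: iterate y from -50 to 50, compute RHS = 5·y³ − 7, and check whether it is a (positive or negative) perfect cube.
Check small values of y:
  y = 0: RHS = -7 is not a perfect cube.
  y = 1: RHS = -2 is not a perfect cube.
  y = -1: RHS = -12 is not a perfect cube.
  y = 2: RHS = 33 is not a perfect cube.
  y = -2: RHS = -47 is not a perfect cube.
  y = 3: RHS = 128 is not a perfect cube.
  y = -3: RHS = -142 is not a perfect cube.
Continuing the search up to |y| = 50 finds no solutions either.
No (x, y) in the scanned range satisfies the equation.

No integer solutions with |y| ≤ 50.


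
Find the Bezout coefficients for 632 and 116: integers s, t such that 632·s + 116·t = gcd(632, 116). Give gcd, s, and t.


Euclidean algorithm on (632, 116) — divide until remainder is 0:
  632 = 5 · 116 + 52
  116 = 2 · 52 + 12
  52 = 4 · 12 + 4
  12 = 3 · 4 + 0
gcd(632, 116) = 4.
Track Bezout coefficients alongside the remainders: start with r₀ = 632 = a·1 + b·0 (s = 1, t = 0) and r₁ = 116 = a·0 + b·1 (s = 0, t = 1); each new remainder r_{k+1} = r_{k-1} − q_k·r_k inherits s_{k+1} = s_{k-1} − q_k·s_k, t_{k+1} = t_{k-1} − q_k·t_k, so r_k = a·s_k + b·t_k at every step:
  q = 5: r = 52, s = 1 − 5·0 = 1, t = 0 − 5·1 = -5  (check: 632·1 + 116·(-5) = 52)
  q = 2: r = 12, s = 0 − 2·1 = -2, t = 1 − 2·(-5) = 11  (check: 632·(-2) + 116·11 = 12)
  q = 4: r = 4, s = 1 − 4·(-2) = 9, t = -5 − 4·11 = -49  (check: 632·9 + 116·(-49) = 4)
The row with r = 4 (the gcd) gives the Bezout coefficients s = 9, t = -49.
Result: 632 · (9) + 116 · (-49) = 4.

gcd(632, 116) = 4; s = 9, t = -49 (check: 632·9 + 116·(-49) = 4).


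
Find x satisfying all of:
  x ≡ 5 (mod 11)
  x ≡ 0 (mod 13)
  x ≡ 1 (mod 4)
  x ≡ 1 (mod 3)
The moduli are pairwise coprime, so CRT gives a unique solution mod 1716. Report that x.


Product of moduli M = 11 · 13 · 4 · 3 = 1716.
Merge one congruence at a time:
  Start: x ≡ 5 (mod 11).
  Combine with x ≡ 0 (mod 13); new modulus lcm = 143.
    Write x = 5 + 11·t and substitute into x ≡ 0 (mod 13): 11·t ≡ 0 − 5 = -5 (mod 13).
    Reduce coefficients mod 13: 11·t ≡ 8 (mod 13).
    The inverse of 11 mod 13 is 6 (since 11·6 = 66 = 5·13 + 1), so t ≡ 6·8 = 48 ≡ 9 (mod 13).
    Then x = 5 + 11·9 = 104, valid modulo lcm(11, 13) = 143: x ≡ 104 (mod 143).
  Combine with x ≡ 1 (mod 4); new modulus lcm = 572.
    Write x = 104 + 143·t and substitute into x ≡ 1 (mod 4): 143·t ≡ 1 − 104 = -103 (mod 4).
    Reduce coefficients mod 4: 3·t ≡ 1 (mod 4).
    The inverse of 3 mod 4 is 3 (since 3·3 = 9 = 2·4 + 1), so t ≡ 3·1 = 3 ≡ 3 (mod 4).
    Then x = 104 + 143·3 = 533, valid modulo lcm(143, 4) = 572: x ≡ 533 (mod 572).
  Combine with x ≡ 1 (mod 3); new modulus lcm = 1716.
    Write x = 533 + 572·t and substitute into x ≡ 1 (mod 3): 572·t ≡ 1 − 533 = -532 (mod 3).
    Reduce coefficients mod 3: 2·t ≡ 2 (mod 3).
    The inverse of 2 mod 3 is 2 (since 2·2 = 4 = 1·3 + 1), so t ≡ 2·2 = 4 ≡ 1 (mod 3).
    Then x = 533 + 572·1 = 1105, valid modulo lcm(572, 3) = 1716: x ≡ 1105 (mod 1716).
Verify against each original: 1105 mod 11 = 5, 1105 mod 13 = 0, 1105 mod 4 = 1, 1105 mod 3 = 1.

x ≡ 1105 (mod 1716).


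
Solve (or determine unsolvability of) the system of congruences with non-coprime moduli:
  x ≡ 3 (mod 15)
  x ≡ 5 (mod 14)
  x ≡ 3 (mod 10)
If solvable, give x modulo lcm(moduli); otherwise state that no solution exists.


Moduli 15, 14, 10 are not pairwise coprime, so CRT works modulo lcm(m_i) when all pairwise compatibility conditions hold.
Pairwise compatibility: gcd(m_i, m_j) must divide a_i - a_j for every pair.
Merge one congruence at a time:
  Start: x ≡ 3 (mod 15).
  Combine with x ≡ 5 (mod 14): gcd(15, 14) = 1; 5 - 3 = 2, which IS divisible by 1, so compatible.
    Write x = 3 + 15·t and substitute into x ≡ 5 (mod 14): 15·t ≡ 5 − 3 = 2 (mod 14).
    Reduce coefficients mod 14: 1·t ≡ 2 (mod 14).
    So t ≡ 2 (mod 14).
    Then x = 3 + 15·2 = 33, valid modulo lcm(15, 14) = 210: x ≡ 33 (mod 210).
  Combine with x ≡ 3 (mod 10): gcd(210, 10) = 10; 3 - 33 = -30, which IS divisible by 10, so compatible.
    Write x = 33 + 210·t and substitute into x ≡ 3 (mod 10): 210·t ≡ 3 − 33 = -30 (mod 10).
    Divide the congruence (and modulus) by g = 10: 21·t ≡ -3 (mod 1).
    Modulo 1 every t works; take t = 0.
    Then x = 33 + 210·0 = 33, valid modulo lcm(210, 10) = 210: x ≡ 33 (mod 210).
Verify: 33 mod 15 = 3, 33 mod 14 = 5, 33 mod 10 = 3.

x ≡ 33 (mod 210).
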